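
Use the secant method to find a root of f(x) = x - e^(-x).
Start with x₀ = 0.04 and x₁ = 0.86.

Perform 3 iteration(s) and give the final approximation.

f(x) = x - e^(-x)
x₀ = 0.04, x₁ = 0.86

Secant formula: x_{n+1} = x_n - f(x_n)(x_n - x_{n-1})/(f(x_n) - f(x_{n-1}))

Iteration 1:
  f(0.040000) = -0.920789
  f(0.860000) = 0.436838
  x_2 = 0.860000 - 0.436838×(0.860000 - 0.040000)/(0.436838 - (-0.920789))
       = 0.596152
Iteration 2:
  f(0.860000) = 0.436838
  f(0.596152) = 0.045225
  x_3 = 0.596152 - 0.045225×(0.596152 - 0.860000)/(0.045225 - 0.436838)
       = 0.565682
Iteration 3:
  f(0.596152) = 0.045225
  f(0.565682) = -0.002290
  x_4 = 0.565682 - (-0.002290)×(0.565682 - 0.596152)/(-0.002290 - 0.045225)
       = 0.567151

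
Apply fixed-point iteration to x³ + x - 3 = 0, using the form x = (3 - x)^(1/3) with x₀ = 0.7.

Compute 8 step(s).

Equation: x³ + x - 3 = 0
Fixed-point form: x = (3 - x)^(1/3)
x₀ = 0.7

x_1 = g(0.700000) = 1.320006
x_2 = g(1.320006) = 1.188783
x_3 = g(1.188783) = 1.218962
x_4 = g(1.218962) = 1.212154
x_5 = g(1.212154) = 1.213696
x_6 = g(1.213696) = 1.213347
x_7 = g(1.213347) = 1.213426
x_8 = g(1.213426) = 1.213408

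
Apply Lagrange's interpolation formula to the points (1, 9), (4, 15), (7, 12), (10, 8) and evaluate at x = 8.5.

Lagrange interpolation formula:
P(x) = Σ yᵢ × Lᵢ(x)
where Lᵢ(x) = Π_{j≠i} (x - xⱼ)/(xᵢ - xⱼ)

L_0(8.5) = (8.5 - 4)/(1 - 4) × (8.5 - 7)/(1 - 7) × (8.5 - 10)/(1 - 10) = 0.062500
L_1(8.5) = (8.5 - 1)/(4 - 1) × (8.5 - 7)/(4 - 7) × (8.5 - 10)/(4 - 10) = -0.312500
L_2(8.5) = (8.5 - 1)/(7 - 1) × (8.5 - 4)/(7 - 4) × (8.5 - 10)/(7 - 10) = 0.937500
L_3(8.5) = (8.5 - 1)/(10 - 1) × (8.5 - 4)/(10 - 4) × (8.5 - 7)/(10 - 7) = 0.312500

P(8.5) = 9×L_0(8.5) + 15×L_1(8.5) + 12×L_2(8.5) + 8×L_3(8.5)
P(8.5) = 9.625000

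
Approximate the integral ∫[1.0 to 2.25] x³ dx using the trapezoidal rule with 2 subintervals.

f(x) = x³
a = 1.0, b = 2.25, n = 2
h = (b - a)/n = 0.625000

Trapezoidal rule: (h/2)[f(x₀) + 2f(x₁) + 2f(x₂) + ... + f(xₙ)]

x_0 = 1.0000, f(x_0) = 1.000000, coefficient = 1
x_1 = 1.6250, f(x_1) = 4.291016, coefficient = 2
x_2 = 2.2500, f(x_2) = 11.390625, coefficient = 1

I ≈ (0.625000/2) × 20.972656 = 6.553955
Exact value: 6.157227
Error: 0.396729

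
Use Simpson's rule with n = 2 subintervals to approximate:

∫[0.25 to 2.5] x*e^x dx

f(x) = x*e^x
a = 0.25, b = 2.5, n = 2
h = (b - a)/n = 1.125000

Simpson's rule: (h/3)[f(x₀) + 4f(x₁) + 2f(x₂) + ... + f(xₙ)]

x_0 = 0.2500, f(x_0) = 0.321006, coefficient = 1
x_1 = 1.3750, f(x_1) = 5.438230, coefficient = 4
x_2 = 2.5000, f(x_2) = 30.456235, coefficient = 1

I ≈ (1.125000/3) × 52.530163 = 19.698811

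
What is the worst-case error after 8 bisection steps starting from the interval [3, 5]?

Bisection error bound: |error| ≤ (b-a)/2^n
|error| ≤ (5 - 3)/2^8 = 2/2^8
|error| ≤ 0.0078125000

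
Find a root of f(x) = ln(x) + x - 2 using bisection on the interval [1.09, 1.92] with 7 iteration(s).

f(x) = ln(x) + x - 2
Initial interval: [1.09, 1.92]

Iteration 1:
  c_1 = (1.090000 + 1.920000)/2 = 1.505000
  f(c_1) = f(1.505000) = -0.086207
  f(a) × f(c) ≥ 0, new interval: [1.505000, 1.920000]
Iteration 2:
  c_2 = (1.505000 + 1.920000)/2 = 1.712500
  f(c_2) = f(1.712500) = 0.250454
  f(a) × f(c) < 0, new interval: [1.505000, 1.712500]
Iteration 3:
  c_3 = (1.505000 + 1.712500)/2 = 1.608750
  f(c_3) = f(1.608750) = 0.084207
  f(a) × f(c) < 0, new interval: [1.505000, 1.608750]
Iteration 4:
  c_4 = (1.505000 + 1.608750)/2 = 1.556875
  f(c_4) = f(1.556875) = -0.000444
  f(a) × f(c) ≥ 0, new interval: [1.556875, 1.608750]
Iteration 5:
  c_5 = (1.556875 + 1.608750)/2 = 1.582812
  f(c_5) = f(1.582812) = 0.042016
  f(a) × f(c) < 0, new interval: [1.556875, 1.582812]
Iteration 6:
  c_6 = (1.556875 + 1.582812)/2 = 1.569844
  f(c_6) = f(1.569844) = 0.020820
  f(a) × f(c) < 0, new interval: [1.556875, 1.569844]
Iteration 7:
  c_7 = (1.556875 + 1.569844)/2 = 1.563359
  f(c_7) = f(1.563359) = 0.010196
  f(a) × f(c) < 0, new interval: [1.556875, 1.563359]

After 7 iteration(s), the approximation is c_7 = 1.563359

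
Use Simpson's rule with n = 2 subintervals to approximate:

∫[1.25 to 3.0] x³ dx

f(x) = x³
a = 1.25, b = 3.0, n = 2
h = (b - a)/n = 0.875000

Simpson's rule: (h/3)[f(x₀) + 4f(x₁) + 2f(x₂) + ... + f(xₙ)]

x_0 = 1.2500, f(x_0) = 1.953125, coefficient = 1
x_1 = 2.1250, f(x_1) = 9.595703, coefficient = 4
x_2 = 3.0000, f(x_2) = 27.000000, coefficient = 1

I ≈ (0.875000/3) × 67.335938 = 19.639648
Exact value: 19.639648
Error: 0.000000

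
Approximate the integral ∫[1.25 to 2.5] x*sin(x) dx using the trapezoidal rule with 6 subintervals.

f(x) = x*sin(x)
a = 1.25, b = 2.5, n = 6
h = (b - a)/n = 0.208333

Trapezoidal rule: (h/2)[f(x₀) + 2f(x₁) + 2f(x₂) + ... + f(xₙ)]

x_0 = 1.2500, f(x_0) = 1.186231, coefficient = 1
x_1 = 1.4583, f(x_1) = 1.449121, coefficient = 2
x_2 = 1.6667, f(x_2) = 1.659013, coefficient = 2
x_3 = 1.8750, f(x_3) = 1.788911, coefficient = 2
x_4 = 2.0833, f(x_4) = 1.815632, coefficient = 2
x_5 = 2.2917, f(x_5) = 1.721572, coefficient = 2
x_6 = 2.5000, f(x_6) = 1.496180, coefficient = 1

I ≈ (0.208333/2) × 19.550908 = 2.036553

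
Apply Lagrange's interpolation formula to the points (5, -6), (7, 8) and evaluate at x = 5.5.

Lagrange interpolation formula:
P(x) = Σ yᵢ × Lᵢ(x)
where Lᵢ(x) = Π_{j≠i} (x - xⱼ)/(xᵢ - xⱼ)

L_0(5.5) = (5.5 - 7)/(5 - 7) = 0.750000
L_1(5.5) = (5.5 - 5)/(7 - 5) = 0.250000

P(5.5) = (-6)×L_0(5.5) + 8×L_1(5.5)
P(5.5) = -2.500000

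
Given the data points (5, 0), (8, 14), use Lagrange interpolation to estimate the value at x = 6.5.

Lagrange interpolation formula:
P(x) = Σ yᵢ × Lᵢ(x)
where Lᵢ(x) = Π_{j≠i} (x - xⱼ)/(xᵢ - xⱼ)

L_0(6.5) = (6.5 - 8)/(5 - 8) = 0.500000
L_1(6.5) = (6.5 - 5)/(8 - 5) = 0.500000

P(6.5) = 0×L_0(6.5) + 14×L_1(6.5)
P(6.5) = 7.000000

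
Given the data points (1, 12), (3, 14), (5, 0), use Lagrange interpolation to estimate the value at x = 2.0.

Lagrange interpolation formula:
P(x) = Σ yᵢ × Lᵢ(x)
where Lᵢ(x) = Π_{j≠i} (x - xⱼ)/(xᵢ - xⱼ)

L_0(2.0) = (2.0 - 3)/(1 - 3) × (2.0 - 5)/(1 - 5) = 0.375000
L_1(2.0) = (2.0 - 1)/(3 - 1) × (2.0 - 5)/(3 - 5) = 0.750000
L_2(2.0) = (2.0 - 1)/(5 - 1) × (2.0 - 3)/(5 - 3) = -0.125000

P(2.0) = 12×L_0(2.0) + 14×L_1(2.0) + 0×L_2(2.0)
P(2.0) = 15.000000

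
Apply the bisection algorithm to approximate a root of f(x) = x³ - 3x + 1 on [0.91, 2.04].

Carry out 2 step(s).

f(x) = x³ - 3x + 1
Initial interval: [0.91, 2.04]

Iteration 1:
  c_1 = (0.910000 + 2.040000)/2 = 1.475000
  f(c_1) = f(1.475000) = -0.215953
  f(a) × f(c) ≥ 0, new interval: [1.475000, 2.040000]
Iteration 2:
  c_2 = (1.475000 + 2.040000)/2 = 1.757500
  f(c_2) = f(1.757500) = 1.156077
  f(a) × f(c) < 0, new interval: [1.475000, 1.757500]

After 2 iteration(s), the approximation is c_2 = 1.757500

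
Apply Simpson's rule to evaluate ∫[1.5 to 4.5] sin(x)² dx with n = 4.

f(x) = sin(x)²
a = 1.5, b = 4.5, n = 4
h = (b - a)/n = 0.750000

Simpson's rule: (h/3)[f(x₀) + 4f(x₁) + 2f(x₂) + ... + f(xₙ)]

x_0 = 1.5000, f(x_0) = 0.994996, coefficient = 1
x_1 = 2.2500, f(x_1) = 0.605398, coefficient = 4
x_2 = 3.0000, f(x_2) = 0.019915, coefficient = 2
x_3 = 3.7500, f(x_3) = 0.326682, coefficient = 4
x_4 = 4.5000, f(x_4) = 0.955565, coefficient = 1

I ≈ (0.750000/3) × 5.718712 = 1.429678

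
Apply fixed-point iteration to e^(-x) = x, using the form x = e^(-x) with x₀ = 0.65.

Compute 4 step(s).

Equation: e^(-x) = x
Fixed-point form: x = e^(-x)
x₀ = 0.65

x_1 = g(0.650000) = 0.522046
x_2 = g(0.522046) = 0.593306
x_3 = g(0.593306) = 0.552498
x_4 = g(0.552498) = 0.575510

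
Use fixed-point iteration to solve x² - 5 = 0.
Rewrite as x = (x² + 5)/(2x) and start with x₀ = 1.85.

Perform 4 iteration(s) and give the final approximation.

Equation: x² - 5 = 0
Fixed-point form: x = (x² + 5)/(2x)
x₀ = 1.85

x_1 = g(1.850000) = 2.276351
x_2 = g(2.276351) = 2.236424
x_3 = g(2.236424) = 2.236068
x_4 = g(2.236068) = 2.236068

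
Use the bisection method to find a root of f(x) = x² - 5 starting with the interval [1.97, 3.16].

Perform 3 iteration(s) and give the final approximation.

f(x) = x² - 5
Initial interval: [1.97, 3.16]

Iteration 1:
  c_1 = (1.970000 + 3.160000)/2 = 2.565000
  f(c_1) = f(2.565000) = 1.579225
  f(a) × f(c) < 0, new interval: [1.970000, 2.565000]
Iteration 2:
  c_2 = (1.970000 + 2.565000)/2 = 2.267500
  f(c_2) = f(2.267500) = 0.141556
  f(a) × f(c) < 0, new interval: [1.970000, 2.267500]
Iteration 3:
  c_3 = (1.970000 + 2.267500)/2 = 2.118750
  f(c_3) = f(2.118750) = -0.510898
  f(a) × f(c) ≥ 0, new interval: [2.118750, 2.267500]

After 3 iteration(s), the approximation is c_3 = 2.118750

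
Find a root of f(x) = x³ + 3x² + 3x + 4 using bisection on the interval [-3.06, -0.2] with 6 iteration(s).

f(x) = x³ + 3x² + 3x + 4
Initial interval: [-3.06, -0.2]

Iteration 1:
  c_1 = (-3.060000 + (-0.200000))/2 = -1.630000
  f(c_1) = f(-1.630000) = 2.749953
  f(a) × f(c) < 0, new interval: [-3.060000, -1.630000]
Iteration 2:
  c_2 = (-3.060000 + (-1.630000))/2 = -2.345000
  f(c_2) = f(-2.345000) = 0.566861
  f(a) × f(c) < 0, new interval: [-3.060000, -2.345000]
Iteration 3:
  c_3 = (-3.060000 + (-2.345000))/2 = -2.702500
  f(c_3) = f(-2.702500) = -1.934707
  f(a) × f(c) ≥ 0, new interval: [-2.702500, -2.345000]
Iteration 4:
  c_4 = (-2.702500 + (-2.345000))/2 = -2.523750
  f(c_4) = f(-2.523750) = -0.537864
  f(a) × f(c) ≥ 0, new interval: [-2.523750, -2.345000]
Iteration 5:
  c_5 = (-2.523750 + (-2.345000))/2 = -2.434375
  f(c_5) = f(-2.434375) = 0.048871
  f(a) × f(c) < 0, new interval: [-2.523750, -2.434375]
Iteration 6:
  c_6 = (-2.523750 + (-2.434375))/2 = -2.479063
  f(c_6) = f(-2.479063) = -0.235635
  f(a) × f(c) ≥ 0, new interval: [-2.479063, -2.434375]

After 6 iteration(s), the approximation is c_6 = -2.479063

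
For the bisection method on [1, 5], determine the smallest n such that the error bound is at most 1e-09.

We need (b-a)/2^n ≤ 1e-09
(5 - 1)/2^n ≤ 1e-09
4/2^n ≤ 1e-09
2^n ≥ 4000000000
n ≥ log₂(4000000000) = 31.90
n ≥ 32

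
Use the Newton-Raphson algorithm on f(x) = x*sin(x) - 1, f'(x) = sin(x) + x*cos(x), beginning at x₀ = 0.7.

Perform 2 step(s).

f(x) = x*sin(x) - 1
f'(x) = sin(x) + x*cos(x)
x₀ = 0.7

Newton-Raphson formula: x_{n+1} = x_n - f(x_n)/f'(x_n)

Iteration 1:
  f(0.700000) = -0.549048
  f'(0.700000) = 1.179607
  x_1 = 0.700000 - (-0.549048)/1.179607 = 1.165450
Iteration 2:
  f(1.165450) = 0.071008
  f'(1.165450) = 1.378546
  x_2 = 1.165450 - 0.071008/1.378546 = 1.113940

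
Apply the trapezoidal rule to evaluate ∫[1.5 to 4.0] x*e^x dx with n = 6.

f(x) = x*e^x
a = 1.5, b = 4.0, n = 6
h = (b - a)/n = 0.416667

Trapezoidal rule: (h/2)[f(x₀) + 2f(x₁) + 2f(x₂) + ... + f(xₙ)]

x_0 = 1.5000, f(x_0) = 6.722534, coefficient = 1
x_1 = 1.9167, f(x_1) = 13.029998, coefficient = 2
x_2 = 2.3333, f(x_2) = 24.061937, coefficient = 2
x_3 = 2.7500, f(x_3) = 43.017238, coefficient = 2
x_4 = 3.1667, f(x_4) = 75.139484, coefficient = 2
x_5 = 3.5833, f(x_5) = 128.976059, coefficient = 2
x_6 = 4.0000, f(x_6) = 218.392600, coefficient = 1

I ≈ (0.416667/2) × 793.564565 = 165.325951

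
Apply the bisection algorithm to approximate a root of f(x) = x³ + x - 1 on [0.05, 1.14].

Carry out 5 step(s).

f(x) = x³ + x - 1
Initial interval: [0.05, 1.14]

Iteration 1:
  c_1 = (0.050000 + 1.140000)/2 = 0.595000
  f(c_1) = f(0.595000) = -0.194355
  f(a) × f(c) ≥ 0, new interval: [0.595000, 1.140000]
Iteration 2:
  c_2 = (0.595000 + 1.140000)/2 = 0.867500
  f(c_2) = f(0.867500) = 0.520343
  f(a) × f(c) < 0, new interval: [0.595000, 0.867500]
Iteration 3:
  c_3 = (0.595000 + 0.867500)/2 = 0.731250
  f(c_3) = f(0.731250) = 0.122269
  f(a) × f(c) < 0, new interval: [0.595000, 0.731250]
Iteration 4:
  c_4 = (0.595000 + 0.731250)/2 = 0.663125
  f(c_4) = f(0.663125) = -0.045276
  f(a) × f(c) ≥ 0, new interval: [0.663125, 0.731250]
Iteration 5:
  c_5 = (0.663125 + 0.731250)/2 = 0.697187
  f(c_5) = f(0.697187) = 0.036070
  f(a) × f(c) < 0, new interval: [0.663125, 0.697187]

After 5 iteration(s), the approximation is c_5 = 0.697187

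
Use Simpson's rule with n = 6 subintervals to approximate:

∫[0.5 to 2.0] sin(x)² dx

f(x) = sin(x)²
a = 0.5, b = 2.0, n = 6
h = (b - a)/n = 0.250000

Simpson's rule: (h/3)[f(x₀) + 4f(x₁) + 2f(x₂) + ... + f(xₙ)]

x_0 = 0.5000, f(x_0) = 0.229849, coefficient = 1
x_1 = 0.7500, f(x_1) = 0.464631, coefficient = 4
x_2 = 1.0000, f(x_2) = 0.708073, coefficient = 2
x_3 = 1.2500, f(x_3) = 0.900572, coefficient = 4
x_4 = 1.5000, f(x_4) = 0.994996, coefficient = 2
x_5 = 1.7500, f(x_5) = 0.968228, coefficient = 4
x_6 = 2.0000, f(x_6) = 0.826822, coefficient = 1

I ≈ (0.250000/3) × 13.796536 = 1.149711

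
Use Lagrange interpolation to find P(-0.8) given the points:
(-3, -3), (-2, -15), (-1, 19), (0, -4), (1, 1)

Lagrange interpolation formula:
P(x) = Σ yᵢ × Lᵢ(x)
where Lᵢ(x) = Π_{j≠i} (x - xⱼ)/(xᵢ - xⱼ)

L_0(-0.8) = (-0.8 - (-2))/(-3 - (-2)) × (-0.8 - (-1))/(-3 - (-1)) × (-0.8 - 0)/(-3 - 0) × (-0.8 - 1)/(-3 - 1) = 0.014400
L_1(-0.8) = (-0.8 - (-3))/(-2 - (-3)) × (-0.8 - (-1))/(-2 - (-1)) × (-0.8 - 0)/(-2 - 0) × (-0.8 - 1)/(-2 - 1) = -0.105600
L_2(-0.8) = (-0.8 - (-3))/(-1 - (-3)) × (-0.8 - (-2))/(-1 - (-2)) × (-0.8 - 0)/(-1 - 0) × (-0.8 - 1)/(-1 - 1) = 0.950400
L_3(-0.8) = (-0.8 - (-3))/(0 - (-3)) × (-0.8 - (-2))/(0 - (-2)) × (-0.8 - (-1))/(0 - (-1)) × (-0.8 - 1)/(0 - 1) = 0.158400
L_4(-0.8) = (-0.8 - (-3))/(1 - (-3)) × (-0.8 - (-2))/(1 - (-2)) × (-0.8 - (-1))/(1 - (-1)) × (-0.8 - 0)/(1 - 0) = -0.017600

P(-0.8) = (-3)×L_0(-0.8) + (-15)×L_1(-0.8) + 19×L_2(-0.8) + (-4)×L_3(-0.8) + 1×L_4(-0.8)
P(-0.8) = 18.947200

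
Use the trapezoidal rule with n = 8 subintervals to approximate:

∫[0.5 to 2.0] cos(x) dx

f(x) = cos(x)
a = 0.5, b = 2.0, n = 8
h = (b - a)/n = 0.187500

Trapezoidal rule: (h/2)[f(x₀) + 2f(x₁) + 2f(x₂) + ... + f(xₙ)]

x_0 = 0.5000, f(x_0) = 0.877583, coefficient = 1
x_1 = 0.6875, f(x_1) = 0.772835, coefficient = 2
x_2 = 0.8750, f(x_2) = 0.640997, coefficient = 2
x_3 = 1.0625, f(x_3) = 0.486690, coefficient = 2
x_4 = 1.2500, f(x_4) = 0.315322, coefficient = 2
x_5 = 1.4375, f(x_5) = 0.132902, coefficient = 2
x_6 = 1.6250, f(x_6) = -0.054177, coefficient = 2
x_7 = 1.8125, f(x_7) = -0.239357, coefficient = 2
x_8 = 2.0000, f(x_8) = -0.416147, coefficient = 1

I ≈ (0.187500/2) × 4.571859 = 0.428612
Exact value: 0.429872
Error: 0.001260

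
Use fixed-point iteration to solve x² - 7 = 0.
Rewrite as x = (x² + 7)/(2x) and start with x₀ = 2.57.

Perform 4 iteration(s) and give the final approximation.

Equation: x² - 7 = 0
Fixed-point form: x = (x² + 7)/(2x)
x₀ = 2.57

x_1 = g(2.570000) = 2.646868
x_2 = g(2.646868) = 2.645752
x_3 = g(2.645752) = 2.645751
x_4 = g(2.645751) = 2.645751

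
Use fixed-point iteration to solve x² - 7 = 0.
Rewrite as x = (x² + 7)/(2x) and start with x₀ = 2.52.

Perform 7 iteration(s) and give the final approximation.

Equation: x² - 7 = 0
Fixed-point form: x = (x² + 7)/(2x)
x₀ = 2.52

x_1 = g(2.520000) = 2.648889
x_2 = g(2.648889) = 2.645753
x_3 = g(2.645753) = 2.645751
x_4 = g(2.645751) = 2.645751
x_5 = g(2.645751) = 2.645751
x_6 = g(2.645751) = 2.645751
x_7 = g(2.645751) = 2.645751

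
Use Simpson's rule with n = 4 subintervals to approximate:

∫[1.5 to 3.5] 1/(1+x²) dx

f(x) = 1/(1+x²)
a = 1.5, b = 3.5, n = 4
h = (b - a)/n = 0.500000

Simpson's rule: (h/3)[f(x₀) + 4f(x₁) + 2f(x₂) + ... + f(xₙ)]

x_0 = 1.5000, f(x_0) = 0.307692, coefficient = 1
x_1 = 2.0000, f(x_1) = 0.200000, coefficient = 4
x_2 = 2.5000, f(x_2) = 0.137931, coefficient = 2
x_3 = 3.0000, f(x_3) = 0.100000, coefficient = 4
x_4 = 3.5000, f(x_4) = 0.075472, coefficient = 1

I ≈ (0.500000/3) × 1.859026 = 0.309838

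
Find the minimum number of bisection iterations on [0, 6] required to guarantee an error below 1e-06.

We need (b-a)/2^n ≤ 1e-06
(6 - 0)/2^n ≤ 1e-06
6/2^n ≤ 1e-06
2^n ≥ 6000000
n ≥ log₂(6000000) = 22.52
n ≥ 23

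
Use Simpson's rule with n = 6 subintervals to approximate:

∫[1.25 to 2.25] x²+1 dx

f(x) = x²+1
a = 1.25, b = 2.25, n = 6
h = (b - a)/n = 0.166667

Simpson's rule: (h/3)[f(x₀) + 4f(x₁) + 2f(x₂) + ... + f(xₙ)]

x_0 = 1.2500, f(x_0) = 2.562500, coefficient = 1
x_1 = 1.4167, f(x_1) = 3.006944, coefficient = 4
x_2 = 1.5833, f(x_2) = 3.506944, coefficient = 2
x_3 = 1.7500, f(x_3) = 4.062500, coefficient = 4
x_4 = 1.9167, f(x_4) = 4.673611, coefficient = 2
x_5 = 2.0833, f(x_5) = 5.340278, coefficient = 4
x_6 = 2.2500, f(x_6) = 6.062500, coefficient = 1

I ≈ (0.166667/3) × 74.625000 = 4.145833
Exact value: 4.145833
Error: 0.000000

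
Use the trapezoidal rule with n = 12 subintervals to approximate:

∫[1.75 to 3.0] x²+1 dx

f(x) = x²+1
a = 1.75, b = 3.0, n = 12
h = (b - a)/n = 0.104167

Trapezoidal rule: (h/2)[f(x₀) + 2f(x₁) + 2f(x₂) + ... + f(xₙ)]

x_0 = 1.7500, f(x_0) = 4.062500, coefficient = 1
x_1 = 1.8542, f(x_1) = 4.437934, coefficient = 2
x_2 = 1.9583, f(x_2) = 4.835069, coefficient = 2
x_3 = 2.0625, f(x_3) = 5.253906, coefficient = 2
x_4 = 2.1667, f(x_4) = 5.694444, coefficient = 2
x_5 = 2.2708, f(x_5) = 6.156684, coefficient = 2
x_6 = 2.3750, f(x_6) = 6.640625, coefficient = 2
x_7 = 2.4792, f(x_7) = 7.146267, coefficient = 2
x_8 = 2.5833, f(x_8) = 7.673611, coefficient = 2
x_9 = 2.6875, f(x_9) = 8.222656, coefficient = 2
x_10 = 2.7917, f(x_10) = 8.793403, coefficient = 2
x_11 = 2.8958, f(x_11) = 9.385851, coefficient = 2
x_12 = 3.0000, f(x_12) = 10.000000, coefficient = 1

I ≈ (0.104167/2) × 162.543403 = 8.465802
Exact value: 8.463542
Error: 0.002261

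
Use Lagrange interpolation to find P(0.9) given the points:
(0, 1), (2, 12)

Lagrange interpolation formula:
P(x) = Σ yᵢ × Lᵢ(x)
where Lᵢ(x) = Π_{j≠i} (x - xⱼ)/(xᵢ - xⱼ)

L_0(0.9) = (0.9 - 2)/(0 - 2) = 0.550000
L_1(0.9) = (0.9 - 0)/(2 - 0) = 0.450000

P(0.9) = 1×L_0(0.9) + 12×L_1(0.9)
P(0.9) = 5.950000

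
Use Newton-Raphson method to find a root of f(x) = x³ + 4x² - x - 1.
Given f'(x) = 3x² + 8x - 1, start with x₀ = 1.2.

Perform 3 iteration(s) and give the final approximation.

f(x) = x³ + 4x² - x - 1
f'(x) = 3x² + 8x - 1
x₀ = 1.2

Newton-Raphson formula: x_{n+1} = x_n - f(x_n)/f'(x_n)

Iteration 1:
  f(1.200000) = 5.288000
  f'(1.200000) = 12.920000
  x_1 = 1.200000 - 5.288000/12.920000 = 0.790712
Iteration 2:
  f(0.790712) = 1.204564
  f'(0.790712) = 7.201373
  x_2 = 0.790712 - 1.204564/7.201373 = 0.623443
Iteration 3:
  f(0.623443) = 0.173605
  f'(0.623443) = 5.153593
  x_3 = 0.623443 - 0.173605/5.153593 = 0.589757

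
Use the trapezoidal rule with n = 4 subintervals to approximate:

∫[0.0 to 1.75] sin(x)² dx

f(x) = sin(x)²
a = 0.0, b = 1.75, n = 4
h = (b - a)/n = 0.437500

Trapezoidal rule: (h/2)[f(x₀) + 2f(x₁) + 2f(x₂) + ... + f(xₙ)]

x_0 = 0.0000, f(x_0) = 0.000000, coefficient = 1
x_1 = 0.4375, f(x_1) = 0.179502, coefficient = 2
x_2 = 0.8750, f(x_2) = 0.589123, coefficient = 2
x_3 = 1.3125, f(x_3) = 0.934754, coefficient = 2
x_4 = 1.7500, f(x_4) = 0.968228, coefficient = 1

I ≈ (0.437500/2) × 4.374985 = 0.957028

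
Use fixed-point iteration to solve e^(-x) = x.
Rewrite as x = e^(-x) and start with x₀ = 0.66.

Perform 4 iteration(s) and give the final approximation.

Equation: e^(-x) = x
Fixed-point form: x = e^(-x)
x₀ = 0.66

x_1 = g(0.660000) = 0.516851
x_2 = g(0.516851) = 0.596395
x_3 = g(0.596395) = 0.550793
x_4 = g(0.550793) = 0.576492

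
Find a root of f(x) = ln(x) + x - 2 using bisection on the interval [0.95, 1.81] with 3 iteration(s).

f(x) = ln(x) + x - 2
Initial interval: [0.95, 1.81]

Iteration 1:
  c_1 = (0.950000 + 1.810000)/2 = 1.380000
  f(c_1) = f(1.380000) = -0.297917
  f(a) × f(c) ≥ 0, new interval: [1.380000, 1.810000]
Iteration 2:
  c_2 = (1.380000 + 1.810000)/2 = 1.595000
  f(c_2) = f(1.595000) = 0.061874
  f(a) × f(c) < 0, new interval: [1.380000, 1.595000]
Iteration 3:
  c_3 = (1.380000 + 1.595000)/2 = 1.487500
  f(c_3) = f(1.487500) = -0.115403
  f(a) × f(c) ≥ 0, new interval: [1.487500, 1.595000]

After 3 iteration(s), the approximation is c_3 = 1.487500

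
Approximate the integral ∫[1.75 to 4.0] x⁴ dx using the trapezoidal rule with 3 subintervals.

f(x) = x⁴
a = 1.75, b = 4.0, n = 3
h = (b - a)/n = 0.750000

Trapezoidal rule: (h/2)[f(x₀) + 2f(x₁) + 2f(x₂) + ... + f(xₙ)]

x_0 = 1.7500, f(x_0) = 9.378906, coefficient = 1
x_1 = 2.5000, f(x_1) = 39.062500, coefficient = 2
x_2 = 3.2500, f(x_2) = 111.566406, coefficient = 2
x_3 = 4.0000, f(x_3) = 256.000000, coefficient = 1

I ≈ (0.750000/2) × 566.636719 = 212.488770
Exact value: 201.517383
Error: 10.971387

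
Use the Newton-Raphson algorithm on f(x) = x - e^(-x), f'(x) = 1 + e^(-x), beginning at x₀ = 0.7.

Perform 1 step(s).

f(x) = x - e^(-x)
f'(x) = 1 + e^(-x)
x₀ = 0.7

Newton-Raphson formula: x_{n+1} = x_n - f(x_n)/f'(x_n)

Iteration 1:
  f(0.700000) = 0.203415
  f'(0.700000) = 1.496585
  x_1 = 0.700000 - 0.203415/1.496585 = 0.564081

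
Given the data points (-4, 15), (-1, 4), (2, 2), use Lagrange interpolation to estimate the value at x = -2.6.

Lagrange interpolation formula:
P(x) = Σ yᵢ × Lᵢ(x)
where Lᵢ(x) = Π_{j≠i} (x - xⱼ)/(xᵢ - xⱼ)

L_0(-2.6) = (-2.6 - (-1))/(-4 - (-1)) × (-2.6 - 2)/(-4 - 2) = 0.408889
L_1(-2.6) = (-2.6 - (-4))/(-1 - (-4)) × (-2.6 - 2)/(-1 - 2) = 0.715556
L_2(-2.6) = (-2.6 - (-4))/(2 - (-4)) × (-2.6 - (-1))/(2 - (-1)) = -0.124444

P(-2.6) = 15×L_0(-2.6) + 4×L_1(-2.6) + 2×L_2(-2.6)
P(-2.6) = 8.746667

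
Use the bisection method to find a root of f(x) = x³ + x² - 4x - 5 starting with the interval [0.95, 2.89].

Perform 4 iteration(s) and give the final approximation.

f(x) = x³ + x² - 4x - 5
Initial interval: [0.95, 2.89]

Iteration 1:
  c_1 = (0.950000 + 2.890000)/2 = 1.920000
  f(c_1) = f(1.920000) = -1.915712
  f(a) × f(c) ≥ 0, new interval: [1.920000, 2.890000]
Iteration 2:
  c_2 = (1.920000 + 2.890000)/2 = 2.405000
  f(c_2) = f(2.405000) = 5.074605
  f(a) × f(c) < 0, new interval: [1.920000, 2.405000]
Iteration 3:
  c_3 = (1.920000 + 2.405000)/2 = 2.162500
  f(c_3) = f(2.162500) = 1.139135
  f(a) × f(c) < 0, new interval: [1.920000, 2.162500]
Iteration 4:
  c_4 = (1.920000 + 2.162500)/2 = 2.041250
  f(c_4) = f(2.041250) = -0.493019
  f(a) × f(c) ≥ 0, new interval: [2.041250, 2.162500]

After 4 iteration(s), the approximation is c_4 = 2.041250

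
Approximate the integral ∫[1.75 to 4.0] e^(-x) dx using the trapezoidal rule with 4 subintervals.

f(x) = e^(-x)
a = 1.75, b = 4.0, n = 4
h = (b - a)/n = 0.562500

Trapezoidal rule: (h/2)[f(x₀) + 2f(x₁) + 2f(x₂) + ... + f(xₙ)]

x_0 = 1.7500, f(x_0) = 0.173774, coefficient = 1
x_1 = 2.3125, f(x_1) = 0.099013, coefficient = 2
x_2 = 2.8750, f(x_2) = 0.056416, coefficient = 2
x_3 = 3.4375, f(x_3) = 0.032145, coefficient = 2
x_4 = 4.0000, f(x_4) = 0.018316, coefficient = 1

I ≈ (0.562500/2) × 0.567239 = 0.159536
Exact value: 0.155458
Error: 0.004078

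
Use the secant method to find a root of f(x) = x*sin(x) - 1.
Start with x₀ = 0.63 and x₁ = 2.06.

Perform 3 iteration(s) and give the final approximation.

f(x) = x*sin(x) - 1
x₀ = 0.63, x₁ = 2.06

Secant formula: x_{n+1} = x_n - f(x_n)(x_n - x_{n-1})/(f(x_n) - f(x_{n-1}))

Iteration 1:
  f(0.630000) = -0.628839
  f(2.060000) = 0.818377
  x_2 = 2.060000 - 0.818377×(2.060000 - 0.630000)/(0.818377 - (-0.628839))
       = 1.251358
Iteration 2:
  f(2.060000) = 0.818377
  f(1.251358) = 0.188055
  x_3 = 1.251358 - 0.188055×(1.251358 - 2.060000)/(0.188055 - 0.818377)
       = 1.010103
Iteration 3:
  f(1.251358) = 0.188055
  f(1.010103) = -0.144558
  x_4 = 1.010103 - (-0.144558)×(1.010103 - 1.251358)/(-0.144558 - 0.188055)
       = 1.114956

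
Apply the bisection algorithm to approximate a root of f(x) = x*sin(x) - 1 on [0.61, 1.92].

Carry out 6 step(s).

f(x) = x*sin(x) - 1
Initial interval: [0.61, 1.92]

Iteration 1:
  c_1 = (0.610000 + 1.920000)/2 = 1.265000
  f(c_1) = f(1.265000) = 0.206314
  f(a) × f(c) < 0, new interval: [0.610000, 1.265000]
Iteration 2:
  c_2 = (0.610000 + 1.265000)/2 = 0.937500
  f(c_2) = f(0.937500) = -0.244299
  f(a) × f(c) ≥ 0, new interval: [0.937500, 1.265000]
Iteration 3:
  c_3 = (0.937500 + 1.265000)/2 = 1.101250
  f(c_3) = f(1.101250) = -0.017934
  f(a) × f(c) ≥ 0, new interval: [1.101250, 1.265000]
Iteration 4:
  c_4 = (1.101250 + 1.265000)/2 = 1.183125
  f(c_4) = f(1.183125) = 0.095328
  f(a) × f(c) < 0, new interval: [1.101250, 1.183125]
Iteration 5:
  c_5 = (1.101250 + 1.183125)/2 = 1.142187
  f(c_5) = f(1.142187) = 0.038871
  f(a) × f(c) < 0, new interval: [1.101250, 1.142187]
Iteration 6:
  c_6 = (1.101250 + 1.142187)/2 = 1.121719
  f(c_6) = f(1.121719) = 0.010498
  f(a) × f(c) < 0, new interval: [1.101250, 1.121719]

After 6 iteration(s), the approximation is c_6 = 1.121719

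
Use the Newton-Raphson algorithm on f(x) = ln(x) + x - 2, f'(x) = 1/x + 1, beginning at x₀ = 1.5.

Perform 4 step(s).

f(x) = ln(x) + x - 2
f'(x) = 1/x + 1
x₀ = 1.5

Newton-Raphson formula: x_{n+1} = x_n - f(x_n)/f'(x_n)

Iteration 1:
  f(1.500000) = -0.094535
  f'(1.500000) = 1.666667
  x_1 = 1.500000 - (-0.094535)/1.666667 = 1.556721
Iteration 2:
  f(1.556721) = -0.000697
  f'(1.556721) = 1.642376
  x_2 = 1.556721 - (-0.000697)/1.642376 = 1.557146
Iteration 3:
  f(1.557146) = 0.000000
  f'(1.557146) = 1.642201
  x_3 = 1.557146 - 0.000000/1.642201 = 1.557146
Iteration 4:
  f(1.557146) = 0.000000
  f'(1.557146) = 1.642201
  x_4 = 1.557146 - 0.000000/1.642201 = 1.557146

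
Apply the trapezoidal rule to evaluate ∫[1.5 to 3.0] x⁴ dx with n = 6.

f(x) = x⁴
a = 1.5, b = 3.0, n = 6
h = (b - a)/n = 0.250000

Trapezoidal rule: (h/2)[f(x₀) + 2f(x₁) + 2f(x₂) + ... + f(xₙ)]

x_0 = 1.5000, f(x_0) = 5.062500, coefficient = 1
x_1 = 1.7500, f(x_1) = 9.378906, coefficient = 2
x_2 = 2.0000, f(x_2) = 16.000000, coefficient = 2
x_3 = 2.2500, f(x_3) = 25.628906, coefficient = 2
x_4 = 2.5000, f(x_4) = 39.062500, coefficient = 2
x_5 = 2.7500, f(x_5) = 57.191406, coefficient = 2
x_6 = 3.0000, f(x_6) = 81.000000, coefficient = 1

I ≈ (0.250000/2) × 380.585938 = 47.573242
Exact value: 47.081250
Error: 0.491992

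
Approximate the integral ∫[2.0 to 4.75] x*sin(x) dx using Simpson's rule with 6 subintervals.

f(x) = x*sin(x)
a = 2.0, b = 4.75, n = 6
h = (b - a)/n = 0.458333

Simpson's rule: (h/3)[f(x₀) + 4f(x₁) + 2f(x₂) + ... + f(xₙ)]

x_0 = 2.0000, f(x_0) = 1.818595, coefficient = 1
x_1 = 2.4583, f(x_1) = 1.552005, coefficient = 4
x_2 = 2.9167, f(x_2) = 0.650516, coefficient = 2
x_3 = 3.3750, f(x_3) = -0.780617, coefficient = 4
x_4 = 3.8333, f(x_4) = -2.445202, coefficient = 2
x_5 = 4.2917, f(x_5) = -3.917408, coefficient = 4
x_6 = 4.7500, f(x_6) = -4.746641, coefficient = 1

I ≈ (0.458333/3) × -19.101496 = -2.918284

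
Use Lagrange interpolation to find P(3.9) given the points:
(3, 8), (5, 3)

Lagrange interpolation formula:
P(x) = Σ yᵢ × Lᵢ(x)
where Lᵢ(x) = Π_{j≠i} (x - xⱼ)/(xᵢ - xⱼ)

L_0(3.9) = (3.9 - 5)/(3 - 5) = 0.550000
L_1(3.9) = (3.9 - 3)/(5 - 3) = 0.450000

P(3.9) = 8×L_0(3.9) + 3×L_1(3.9)
P(3.9) = 5.750000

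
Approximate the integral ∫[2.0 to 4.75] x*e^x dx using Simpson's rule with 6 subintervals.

f(x) = x*e^x
a = 2.0, b = 4.75, n = 6
h = (b - a)/n = 0.458333

Simpson's rule: (h/3)[f(x₀) + 4f(x₁) + 2f(x₂) + ... + f(xₙ)]

x_0 = 2.0000, f(x_0) = 14.778112, coefficient = 1
x_1 = 2.4583, f(x_1) = 28.726411, coefficient = 4
x_2 = 2.9167, f(x_2) = 53.898793, coefficient = 2
x_3 = 3.3750, f(x_3) = 98.631958, coefficient = 4
x_4 = 3.8333, f(x_4) = 177.162622, coefficient = 2
x_5 = 4.2917, f(x_5) = 313.670109, coefficient = 4
x_6 = 4.7500, f(x_6) = 549.025352, coefficient = 1

I ≈ (0.458333/3) × 2790.040204 = 426.256142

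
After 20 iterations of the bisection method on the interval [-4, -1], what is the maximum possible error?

Bisection error bound: |error| ≤ (b-a)/2^n
|error| ≤ (-1 - (-4))/2^20 = 3/2^20
|error| ≤ 0.0000028610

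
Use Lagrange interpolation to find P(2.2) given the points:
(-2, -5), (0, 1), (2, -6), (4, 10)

Lagrange interpolation formula:
P(x) = Σ yᵢ × Lᵢ(x)
where Lᵢ(x) = Π_{j≠i} (x - xⱼ)/(xᵢ - xⱼ)

L_0(2.2) = (2.2 - 0)/(-2 - 0) × (2.2 - 2)/(-2 - 2) × (2.2 - 4)/(-2 - 4) = 0.016500
L_1(2.2) = (2.2 - (-2))/(0 - (-2)) × (2.2 - 2)/(0 - 2) × (2.2 - 4)/(0 - 4) = -0.094500
L_2(2.2) = (2.2 - (-2))/(2 - (-2)) × (2.2 - 0)/(2 - 0) × (2.2 - 4)/(2 - 4) = 1.039500
L_3(2.2) = (2.2 - (-2))/(4 - (-2)) × (2.2 - 0)/(4 - 0) × (2.2 - 2)/(4 - 2) = 0.038500

P(2.2) = (-5)×L_0(2.2) + 1×L_1(2.2) + (-6)×L_2(2.2) + 10×L_3(2.2)
P(2.2) = -6.029000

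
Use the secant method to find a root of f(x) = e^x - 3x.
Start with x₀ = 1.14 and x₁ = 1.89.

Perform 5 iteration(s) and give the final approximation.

f(x) = e^x - 3x
x₀ = 1.14, x₁ = 1.89

Secant formula: x_{n+1} = x_n - f(x_n)(x_n - x_{n-1})/(f(x_n) - f(x_{n-1}))

Iteration 1:
  f(1.140000) = -0.293232
  f(1.890000) = 0.949369
  x_2 = 1.890000 - 0.949369×(1.890000 - 1.140000)/(0.949369 - (-0.293232))
       = 1.316987
Iteration 2:
  f(1.890000) = 0.949369
  f(1.316987) = -0.218802
  x_3 = 1.316987 - (-0.218802)×(1.316987 - 1.890000)/(-0.218802 - 0.949369)
       = 1.424314
Iteration 3:
  f(1.316987) = -0.218802
  f(1.424314) = -0.117936
  x_4 = 1.424314 - (-0.117936)×(1.424314 - 1.316987)/(-0.117936 - (-0.218802))
       = 1.549804
Iteration 4:
  f(1.424314) = -0.117936
  f(1.549804) = 0.061135
  x_5 = 1.549804 - 0.061135×(1.549804 - 1.424314)/(0.061135 - (-0.117936))
       = 1.506962
Iteration 5:
  f(1.549804) = 0.061135
  f(1.506962) = -0.007887
  x_6 = 1.506962 - (-0.007887)×(1.506962 - 1.549804)/(-0.007887 - 0.061135)
       = 1.511857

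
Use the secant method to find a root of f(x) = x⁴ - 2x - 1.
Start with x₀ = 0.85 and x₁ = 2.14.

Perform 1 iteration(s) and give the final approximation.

f(x) = x⁴ - 2x - 1
x₀ = 0.85, x₁ = 2.14

Secant formula: x_{n+1} = x_n - f(x_n)(x_n - x_{n-1})/(f(x_n) - f(x_{n-1}))

Iteration 1:
  f(0.850000) = -2.177994
  f(2.140000) = 15.692736
  x_2 = 2.140000 - 15.692736×(2.140000 - 0.850000)/(15.692736 - (-2.177994))
       = 1.007219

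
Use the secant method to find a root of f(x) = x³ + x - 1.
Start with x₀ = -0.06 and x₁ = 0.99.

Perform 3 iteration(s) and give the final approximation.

f(x) = x³ + x - 1
x₀ = -0.06, x₁ = 0.99

Secant formula: x_{n+1} = x_n - f(x_n)(x_n - x_{n-1})/(f(x_n) - f(x_{n-1}))

Iteration 1:
  f(-0.060000) = -1.060216
  f(0.990000) = 0.960299
  x_2 = 0.990000 - 0.960299×(0.990000 - (-0.060000))/(0.960299 - (-1.060216))
       = 0.490962
Iteration 2:
  f(0.990000) = 0.960299
  f(0.490962) = -0.390695
  x_3 = 0.490962 - (-0.390695)×(0.490962 - 0.990000)/(-0.390695 - 0.960299)
       = 0.635279
Iteration 3:
  f(0.490962) = -0.390695
  f(0.635279) = -0.108335
  x_4 = 0.635279 - (-0.108335)×(0.635279 - 0.490962)/(-0.108335 - (-0.390695))
       = 0.690650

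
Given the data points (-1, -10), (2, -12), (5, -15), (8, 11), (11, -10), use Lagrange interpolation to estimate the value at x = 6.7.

Lagrange interpolation formula:
P(x) = Σ yᵢ × Lᵢ(x)
where Lᵢ(x) = Π_{j≠i} (x - xⱼ)/(xᵢ - xⱼ)

L_0(6.7) = (6.7 - 2)/(-1 - 2) × (6.7 - 5)/(-1 - 5) × (6.7 - 8)/(-1 - 8) × (6.7 - 11)/(-1 - 11) = 0.022975
L_1(6.7) = (6.7 - (-1))/(2 - (-1)) × (6.7 - 5)/(2 - 5) × (6.7 - 8)/(2 - 8) × (6.7 - 11)/(2 - 11) = -0.150562
L_2(6.7) = (6.7 - (-1))/(5 - (-1)) × (6.7 - 2)/(5 - 2) × (6.7 - 8)/(5 - 8) × (6.7 - 11)/(5 - 11) = 0.624389
L_3(6.7) = (6.7 - (-1))/(8 - (-1)) × (6.7 - 2)/(8 - 2) × (6.7 - 5)/(8 - 5) × (6.7 - 11)/(8 - 11) = 0.544339
L_4(6.7) = (6.7 - (-1))/(11 - (-1)) × (6.7 - 2)/(11 - 2) × (6.7 - 5)/(11 - 5) × (6.7 - 8)/(11 - 8) = -0.041142

P(6.7) = (-10)×L_0(6.7) + (-12)×L_1(6.7) + (-15)×L_2(6.7) + 11×L_3(6.7) + (-10)×L_4(6.7)
P(6.7) = -1.389697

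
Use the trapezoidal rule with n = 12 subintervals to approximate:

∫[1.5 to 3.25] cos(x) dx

f(x) = cos(x)
a = 1.5, b = 3.25, n = 12
h = (b - a)/n = 0.145833

Trapezoidal rule: (h/2)[f(x₀) + 2f(x₁) + 2f(x₂) + ... + f(xₙ)]

x_0 = 1.5000, f(x_0) = 0.070737, coefficient = 1
x_1 = 1.6458, f(x_1) = -0.074967, coefficient = 2
x_2 = 1.7917, f(x_2) = -0.219079, coefficient = 2
x_3 = 1.9375, f(x_3) = -0.358540, coefficient = 2
x_4 = 2.0833, f(x_4) = -0.490390, coefficient = 2
x_5 = 2.2292, f(x_5) = -0.611829, coefficient = 2
x_6 = 2.3750, f(x_6) = -0.720278, coefficient = 2
x_7 = 2.5208, f(x_7) = -0.813437, coefficient = 2
x_8 = 2.6667, f(x_8) = -0.889327, coefficient = 2
x_9 = 2.8125, f(x_9) = -0.946336, coefficient = 2
x_10 = 2.9583, f(x_10) = -0.983255, coefficient = 2
x_11 = 3.1042, f(x_11) = -0.999300, coefficient = 2
x_12 = 3.2500, f(x_12) = -0.994130, coefficient = 1

I ≈ (0.145833/2) × -15.136866 = -1.103730
Exact value: -1.105690
Error: 0.001960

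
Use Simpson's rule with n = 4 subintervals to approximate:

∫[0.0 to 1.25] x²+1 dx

f(x) = x²+1
a = 0.0, b = 1.25, n = 4
h = (b - a)/n = 0.312500

Simpson's rule: (h/3)[f(x₀) + 4f(x₁) + 2f(x₂) + ... + f(xₙ)]

x_0 = 0.0000, f(x_0) = 1.000000, coefficient = 1
x_1 = 0.3125, f(x_1) = 1.097656, coefficient = 4
x_2 = 0.6250, f(x_2) = 1.390625, coefficient = 2
x_3 = 0.9375, f(x_3) = 1.878906, coefficient = 4
x_4 = 1.2500, f(x_4) = 2.562500, coefficient = 1

I ≈ (0.312500/3) × 18.250000 = 1.901042
Exact value: 1.901042
Error: 0.000000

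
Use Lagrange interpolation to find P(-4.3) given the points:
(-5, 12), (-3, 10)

Lagrange interpolation formula:
P(x) = Σ yᵢ × Lᵢ(x)
where Lᵢ(x) = Π_{j≠i} (x - xⱼ)/(xᵢ - xⱼ)

L_0(-4.3) = (-4.3 - (-3))/(-5 - (-3)) = 0.650000
L_1(-4.3) = (-4.3 - (-5))/(-3 - (-5)) = 0.350000

P(-4.3) = 12×L_0(-4.3) + 10×L_1(-4.3)
P(-4.3) = 11.300000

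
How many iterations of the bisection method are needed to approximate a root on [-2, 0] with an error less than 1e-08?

We need (b-a)/2^n ≤ 1e-08
(0 - (-2))/2^n ≤ 1e-08
2/2^n ≤ 1e-08
2^n ≥ 200000000
n ≥ log₂(200000000) = 27.58
n ≥ 28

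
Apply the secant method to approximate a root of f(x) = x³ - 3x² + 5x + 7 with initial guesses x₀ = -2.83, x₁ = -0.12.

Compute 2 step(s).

f(x) = x³ - 3x² + 5x + 7
x₀ = -2.83, x₁ = -0.12

Secant formula: x_{n+1} = x_n - f(x_n)(x_n - x_{n-1})/(f(x_n) - f(x_{n-1}))

Iteration 1:
  f(-2.830000) = -53.841887
  f(-0.120000) = 6.355072
  x_2 = -0.120000 - 6.355072×(-0.120000 - (-2.830000))/(6.355072 - (-53.841887))
       = -0.406098
Iteration 2:
  f(-0.120000) = 6.355072
  f(-0.406098) = 4.407789
  x_3 = -0.406098 - 4.407789×(-0.406098 - (-0.120000))/(4.407789 - 6.355072)
       = -1.053699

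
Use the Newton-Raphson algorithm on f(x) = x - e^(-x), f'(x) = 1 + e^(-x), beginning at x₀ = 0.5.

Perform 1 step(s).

f(x) = x - e^(-x)
f'(x) = 1 + e^(-x)
x₀ = 0.5

Newton-Raphson formula: x_{n+1} = x_n - f(x_n)/f'(x_n)

Iteration 1:
  f(0.500000) = -0.106531
  f'(0.500000) = 1.606531
  x_1 = 0.500000 - (-0.106531)/1.606531 = 0.566311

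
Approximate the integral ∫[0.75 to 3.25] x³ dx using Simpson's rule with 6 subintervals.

f(x) = x³
a = 0.75, b = 3.25, n = 6
h = (b - a)/n = 0.416667

Simpson's rule: (h/3)[f(x₀) + 4f(x₁) + 2f(x₂) + ... + f(xₙ)]

x_0 = 0.7500, f(x_0) = 0.421875, coefficient = 1
x_1 = 1.1667, f(x_1) = 1.587963, coefficient = 4
x_2 = 1.5833, f(x_2) = 3.969329, coefficient = 2
x_3 = 2.0000, f(x_3) = 8.000000, coefficient = 4
x_4 = 2.4167, f(x_4) = 14.114005, coefficient = 2
x_5 = 2.8333, f(x_5) = 22.745370, coefficient = 4
x_6 = 3.2500, f(x_6) = 34.328125, coefficient = 1

I ≈ (0.416667/3) × 200.250000 = 27.812500
Exact value: 27.812500
Error: 0.000000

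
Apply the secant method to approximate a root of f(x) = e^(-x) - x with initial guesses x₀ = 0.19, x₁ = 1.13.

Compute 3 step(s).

f(x) = e^(-x) - x
x₀ = 0.19, x₁ = 1.13

Secant formula: x_{n+1} = x_n - f(x_n)(x_n - x_{n-1})/(f(x_n) - f(x_{n-1}))

Iteration 1:
  f(0.190000) = 0.636959
  f(1.130000) = -0.806967
  x_2 = 1.130000 - (-0.806967)×(1.130000 - 0.190000)/(-0.806967 - 0.636959)
       = 0.604662
Iteration 2:
  f(1.130000) = -0.806967
  f(0.604662) = -0.058403
  x_3 = 0.604662 - (-0.058403)×(0.604662 - 1.130000)/(-0.058403 - (-0.806967))
       = 0.563675
Iteration 3:
  f(0.604662) = -0.058403
  f(0.563675) = 0.005439
  x_4 = 0.563675 - 0.005439×(0.563675 - 0.604662)/(0.005439 - (-0.058403))
       = 0.567167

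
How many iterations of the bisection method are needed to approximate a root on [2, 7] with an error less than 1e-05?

We need (b-a)/2^n ≤ 1e-05
(7 - 2)/2^n ≤ 1e-05
5/2^n ≤ 1e-05
2^n ≥ 500000
n ≥ log₂(500000) = 18.93
n ≥ 19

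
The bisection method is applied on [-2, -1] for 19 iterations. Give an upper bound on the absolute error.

Bisection error bound: |error| ≤ (b-a)/2^n
|error| ≤ (-1 - (-2))/2^19 = 1/2^19
|error| ≤ 0.0000019073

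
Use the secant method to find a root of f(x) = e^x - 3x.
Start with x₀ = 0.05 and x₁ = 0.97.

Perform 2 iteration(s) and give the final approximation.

f(x) = e^x - 3x
x₀ = 0.05, x₁ = 0.97

Secant formula: x_{n+1} = x_n - f(x_n)(x_n - x_{n-1})/(f(x_n) - f(x_{n-1}))

Iteration 1:
  f(0.050000) = 0.901271
  f(0.970000) = -0.272056
  x_2 = 0.970000 - (-0.272056)×(0.970000 - 0.050000)/(-0.272056 - 0.901271)
       = 0.756683
Iteration 2:
  f(0.970000) = -0.272056
  f(0.756683) = -0.138853
  x_3 = 0.756683 - (-0.138853)×(0.756683 - 0.970000)/(-0.138853 - (-0.272056))
       = 0.534315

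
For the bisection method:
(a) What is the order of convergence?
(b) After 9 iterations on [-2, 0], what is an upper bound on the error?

(a) Bisection has linear (order 1) convergence; the error is halved each step.

(b) Error bound = (b-a)/2^n = (0 - (-2))/2^{9}
    = 2/2^{9}

(a) 1 (linear); (b) error ≤ 3.91e-03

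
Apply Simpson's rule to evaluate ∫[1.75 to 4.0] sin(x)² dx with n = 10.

f(x) = sin(x)²
a = 1.75, b = 4.0, n = 10
h = (b - a)/n = 0.225000

Simpson's rule: (h/3)[f(x₀) + 4f(x₁) + 2f(x₂) + ... + f(xₙ)]

x_0 = 1.7500, f(x_0) = 0.968228, coefficient = 1
x_1 = 1.9750, f(x_1) = 0.845326, coefficient = 4
x_2 = 2.2000, f(x_2) = 0.653666, coefficient = 2
x_3 = 2.4250, f(x_3) = 0.431411, coefficient = 4
x_4 = 2.6500, f(x_4) = 0.222813, coefficient = 2
x_5 = 2.8750, f(x_5) = 0.069404, coefficient = 4
x_6 = 3.1000, f(x_6) = 0.001729, coefficient = 2
x_7 = 3.3250, f(x_7) = 0.033263, coefficient = 4
x_8 = 3.5500, f(x_8) = 0.157727, coefficient = 2
x_9 = 3.7750, f(x_9) = 0.350339, coefficient = 4
x_10 = 4.0000, f(x_10) = 0.572750, coefficient = 1

I ≈ (0.225000/3) × 10.531819 = 0.789886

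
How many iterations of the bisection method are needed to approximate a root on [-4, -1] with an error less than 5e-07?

We need (b-a)/2^n ≤ 5e-07
(-1 - (-4))/2^n ≤ 5e-07
3/2^n ≤ 5e-07
2^n ≥ 6000000
n ≥ log₂(6000000) = 22.52
n ≥ 23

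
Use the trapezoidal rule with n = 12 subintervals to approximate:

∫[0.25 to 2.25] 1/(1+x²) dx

f(x) = 1/(1+x²)
a = 0.25, b = 2.25, n = 12
h = (b - a)/n = 0.166667

Trapezoidal rule: (h/2)[f(x₀) + 2f(x₁) + 2f(x₂) + ... + f(xₙ)]

x_0 = 0.2500, f(x_0) = 0.941176, coefficient = 1
x_1 = 0.4167, f(x_1) = 0.852071, coefficient = 2
x_2 = 0.5833, f(x_2) = 0.746114, coefficient = 2
x_3 = 0.7500, f(x_3) = 0.640000, coefficient = 2
x_4 = 0.9167, f(x_4) = 0.543396, coefficient = 2
x_5 = 1.0833, f(x_5) = 0.460064, coefficient = 2
x_6 = 1.2500, f(x_6) = 0.390244, coefficient = 2
x_7 = 1.4167, f(x_7) = 0.332564, coefficient = 2
x_8 = 1.5833, f(x_8) = 0.285149, coefficient = 2
x_9 = 1.7500, f(x_9) = 0.246154, coefficient = 2
x_10 = 1.9167, f(x_10) = 0.213967, coefficient = 2
x_11 = 2.0833, f(x_11) = 0.187256, coefficient = 2
x_12 = 2.2500, f(x_12) = 0.164948, coefficient = 1

I ≈ (0.166667/2) × 10.900082 = 0.908340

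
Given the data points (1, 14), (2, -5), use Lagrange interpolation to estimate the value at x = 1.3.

Lagrange interpolation formula:
P(x) = Σ yᵢ × Lᵢ(x)
where Lᵢ(x) = Π_{j≠i} (x - xⱼ)/(xᵢ - xⱼ)

L_0(1.3) = (1.3 - 2)/(1 - 2) = 0.700000
L_1(1.3) = (1.3 - 1)/(2 - 1) = 0.300000

P(1.3) = 14×L_0(1.3) + (-5)×L_1(1.3)
P(1.3) = 8.300000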